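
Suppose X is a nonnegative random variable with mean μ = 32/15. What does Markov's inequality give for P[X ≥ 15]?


μ = E[X] = 32/15, a = 15.
Markov: P[X ≥ 15] ≤ μ/a = (32/15)/15 = 32/225.
Numerically: ≈ 0.14222.
(Since a = 15 > μ = 2.13333, the bound 32/225 is < 1 and informative.)

P[X ≥ 15] ≤ 32/225 ≈ 0.14222.


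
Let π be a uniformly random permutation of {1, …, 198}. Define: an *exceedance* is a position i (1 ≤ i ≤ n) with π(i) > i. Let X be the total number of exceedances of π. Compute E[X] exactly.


Write X = Σ_{i=1}^{198} X_i, where X_i = 1_{π(i) > i}.
For each fixed i, π(i) is uniform over {1, …, 198} (marginal of a uniform permutation), so P[π(i) > i] = (n − i)/n. Summing: Σ_{i=1}^{198} (n − i)/n = (0 + 1 + … + 197)/198 = 198(198 − 1)/(2·198) = (198 − 1)/2.
Hence E[X] = Σ_{i=1}^{198} (198 − i)/198 = 197/2 ≈ 98.50000.

E[X] = 197/2 = 98.50000.


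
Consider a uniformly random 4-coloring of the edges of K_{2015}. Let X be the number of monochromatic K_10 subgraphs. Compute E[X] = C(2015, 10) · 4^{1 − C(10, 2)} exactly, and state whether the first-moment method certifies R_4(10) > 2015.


E[X] = C(2015, 10) · 4^{1 − 45} = 297353674437325491072340253 · 4^{−44} = 297353674437325491072340253/309485009821345068724781056.
As a reduced fraction: E[X] = 297353674437325491072340253/309485009821345068724781056 ≈ 0.96080.
Is E[X] < 1? YES.
Since E[X] < 1, there exists a 4-coloring of K_{2015} with no monochromatic K_10; hence R_4(10) > 2015.

E[X] = 297353674437325491072340253/309485009821345068724781056 ≈ 0.96080; E[X] < 1, so R_4(10) > 2015.


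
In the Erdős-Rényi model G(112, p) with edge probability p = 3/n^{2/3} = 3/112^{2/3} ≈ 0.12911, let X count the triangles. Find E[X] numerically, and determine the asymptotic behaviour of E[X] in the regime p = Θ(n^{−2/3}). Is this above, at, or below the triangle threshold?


Number of potential triangles: C(112, 3) = 227920.
Each occurs with probability p³ ≈ (0.12911)³ ≈ 2.1524235e-03.
By linearity: E[X] = C(112, 3)·p³ ≈ 227920 · 2.1524235e-03 ≈ 490.58036.
Since α = 2/3 < 1, p = c/n^{2/3} ≫ 1/n is above the triangle threshold p ~ 1/n. Asymptotically E[X] ~ (c³/6)·n^{3(1−α)} = (3³/6)·n^{1} → ∞; triangles are abundant w.h.p.

E[X] ≈ 490.58036; in regime p = Θ(1/n^{2/3}) E[X] diverges (above the triangle threshold p ~ 1/n).


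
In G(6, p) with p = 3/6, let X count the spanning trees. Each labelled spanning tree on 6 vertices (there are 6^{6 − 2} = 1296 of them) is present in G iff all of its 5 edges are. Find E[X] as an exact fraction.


K_6 has 6^{6 − 2} = 1296 labelled spanning trees.
For each such spanning tree H, let X_H = 1 if all 5 edges of H are present in G. Then P[X_H = 1] = p^{5} = (1/2)^{5} = 1/32.
By linearity of expectation: E[X] = Σ_H E[X_H] = 1296 · p^{5} = 1296 · 1/32 = 81/2.
Numerically: E[X] ≈ 40.5.

E[X] = 1296 · (1/2)^{5} = 81/2 ≈ 40.5.


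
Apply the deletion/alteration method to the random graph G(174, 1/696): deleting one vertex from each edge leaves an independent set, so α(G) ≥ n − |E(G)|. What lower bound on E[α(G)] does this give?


E[|E(G)|] = C(174, 2)·p = 15051 · (1/696) = 173/8.
E[α(G)] ≥ n − E[|E(G)|] = 174 − 173/8 = 1219/8.
Numerically: ≈ 152.37500.
(This is only a lower bound; the true E[α(G)] may be larger.)

E[α(G)] ≥ 1219/8 ≈ 152.37500.


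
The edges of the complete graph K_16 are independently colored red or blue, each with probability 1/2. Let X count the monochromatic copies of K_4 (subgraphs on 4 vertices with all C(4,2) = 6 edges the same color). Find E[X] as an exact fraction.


Let X = Σ_S X_S over the C(16, 4) = 1820 subsets S of size 4, where X_S = 1 if the K_4 on S is monochromatic.
For a fixed S, the K_4 on S has C(4, 2) = 6 edges. P[all 6 edges red] = (1/2)^6, and likewise for blue, so P[monochromatic] = 2·(1/2)^6 = 2^{1 − 6} = 1/32.
By linearity of expectation: E[X] = C(16, 4) · 2^{1 − 6} = 1820 · 1/32 = 455/8.
Numerically: E[X] ≈ 56.875.

E[X] = C(16,4)·2^(1−C(4,2)) = 455/8 ≈ 56.875.


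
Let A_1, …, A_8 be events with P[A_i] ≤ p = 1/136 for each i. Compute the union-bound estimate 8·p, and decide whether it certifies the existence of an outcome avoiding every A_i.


Union bound: P[∪_{i=1}^{8} A_i] ≤ Σ_i P[A_i] ≤ 8·p = 8·(1/136) = 1/17.
Numerically: 1/17 ≈ 0.0588.
Is 1/17 < 1? YES.
Since P[∪ A_i] ≤ 1/17 < 1, the complement has P[∩ A_i^c] ≥ 1 − 1/17 = 16/17 > 0, so some outcome avoids every A_i.

8·p = 1/17 ≈ 0.0588; existence CERTIFIED by the union bound.


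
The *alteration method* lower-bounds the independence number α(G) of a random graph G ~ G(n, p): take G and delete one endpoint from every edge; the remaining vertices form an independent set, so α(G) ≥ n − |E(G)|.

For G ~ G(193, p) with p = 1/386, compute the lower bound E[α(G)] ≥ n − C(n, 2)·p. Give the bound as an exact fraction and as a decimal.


E[|E(G)|] = C(193, 2)·p = 18528 · (1/386) = 48.
E[α(G)] ≥ n − E[|E(G)|] = 193 − 48 = 145.
Numerically: ≈ 145.0000.
(This is only a lower bound; the true E[α(G)] may be larger.)

E[α(G)] ≥ 145 ≈ 145.0000.


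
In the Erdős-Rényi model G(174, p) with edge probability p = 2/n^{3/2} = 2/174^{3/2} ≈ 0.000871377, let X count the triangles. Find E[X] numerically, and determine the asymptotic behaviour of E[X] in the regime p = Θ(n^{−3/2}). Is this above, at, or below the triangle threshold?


Number of potential triangles: C(174, 3) = 862924.
Each occurs with probability p³ ≈ (0.000871377)³ ≈ 6.61634846e-10.
By linearity: E[X] = C(174, 3)·p³ ≈ 862924 · 6.61634846e-10 ≈ 0.000571.
Since α = 3/2 > 1, p = c/n^{3/2} = o(1/n) is below the triangle threshold p ~ 1/n. Asymptotically E[X] ~ (c³/6)·n^{3(1−α)} = (2³/6)·n^{-1.5} → 0, so by Markov's inequality G has no triangles w.h.p.

E[X] ≈ 0.000571; in regime p = Θ(1/n^{3/2}) E[X] tends to 0 (below the triangle threshold p ~ 1/n).


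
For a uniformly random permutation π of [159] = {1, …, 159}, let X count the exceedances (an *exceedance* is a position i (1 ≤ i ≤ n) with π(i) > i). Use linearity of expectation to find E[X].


Write X = Σ_{i=1}^{159} X_i, where X_i = 1_{π(i) > i}.
For each fixed i, π(i) is uniform over {1, …, 159} (marginal of a uniform permutation), so P[π(i) > i] = (n − i)/n. Summing: Σ_{i=1}^{159} (n − i)/n = (0 + 1 + … + 158)/159 = 159(159 − 1)/(2·159) = (159 − 1)/2.
Hence E[X] = Σ_{i=1}^{159} (159 − i)/159 = 79 ≈ 79.000.

E[X] = 79 = 79.000.


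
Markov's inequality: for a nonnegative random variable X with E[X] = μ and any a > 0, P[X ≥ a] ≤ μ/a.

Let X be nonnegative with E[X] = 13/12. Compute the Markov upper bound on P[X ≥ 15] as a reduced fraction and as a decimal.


μ = E[X] = 13/12, a = 15.
Markov: P[X ≥ 15] ≤ μ/a = (13/12)/15 = 13/180.
Numerically: ≈ 0.072222.
(Since a = 15 > μ = 1.083333, the bound 13/180 is < 1 and informative.)

P[X ≥ 15] ≤ 13/180 ≈ 0.072222.


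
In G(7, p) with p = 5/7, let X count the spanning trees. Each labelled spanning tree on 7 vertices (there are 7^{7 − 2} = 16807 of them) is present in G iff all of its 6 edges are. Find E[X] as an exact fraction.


K_7 has 7^{7 − 2} = 16807 labelled spanning trees.
For each such spanning tree H, let X_H = 1 if all 6 edges of H are present in G. Then P[X_H = 1] = p^{6} = (5/7)^{6} = 15625/117649.
Summing the indicators: E[X] = Σ_H E[X_H] = 16807 · p^{6} = 16807 · 15625/117649 = 15625/7.
Numerically: E[X] ≈ 2232.1.

E[X] = 16807 · (5/7)^{6} = 15625/7 ≈ 2232.1.


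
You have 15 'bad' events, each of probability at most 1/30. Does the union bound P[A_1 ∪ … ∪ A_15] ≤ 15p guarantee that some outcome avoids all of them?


Union bound: P[∪_{i=1}^{15} A_i] ≤ Σ_i P[A_i] ≤ 15·p = 15·(1/30) = 1/2.
Numerically: 1/2 ≈ 0.5000000.
Is 1/2 < 1? YES.
Since P[∪ A_i] ≤ 1/2 < 1, the complement has P[∩ A_i^c] ≥ 1 − 1/2 = 1/2 > 0, so some outcome avoids every A_i.

15·p = 1/2 ≈ 0.5000000; existence CERTIFIED by the union bound.


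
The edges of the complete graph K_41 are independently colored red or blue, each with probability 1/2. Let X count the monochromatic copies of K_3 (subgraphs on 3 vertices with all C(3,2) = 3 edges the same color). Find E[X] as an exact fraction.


Let X = Σ_S X_S over the C(41, 3) = 10660 subsets S of size 3, where X_S = 1 if the K_3 on S is monochromatic.
For a fixed S, the K_3 on S has C(3, 2) = 3 edges. P[all 3 edges red] = (1/2)^3, and likewise for blue, so P[monochromatic] = 2·(1/2)^3 = 2^{1 − 3} = 1/4.
Summing: E[X] = C(41, 3) · 2^{1 − 3} = 10660 · 1/4 = 2665.
Numerically: E[X] ≈ 2665.000000.

E[X] = C(41,3)·2^(1−C(3,2)) = 2665 ≈ 2665.000000.


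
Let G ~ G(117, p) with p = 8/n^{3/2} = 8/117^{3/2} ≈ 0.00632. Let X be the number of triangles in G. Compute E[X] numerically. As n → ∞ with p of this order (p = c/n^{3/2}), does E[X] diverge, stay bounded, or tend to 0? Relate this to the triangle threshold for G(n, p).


Number of potential triangles: C(117, 3) = 260130.
Each occurs with probability p³ ≈ (0.00632)³ ≈ 2.52600e-07.
By linearity: E[X] = C(117, 3)·p³ ≈ 260130 · 2.52600e-07 ≈ 0.066.
Since α = 3/2 > 1, p = c/n^{3/2} = o(1/n) is below the triangle threshold p ~ 1/n. Asymptotically E[X] ~ (c³/6)·n^{3(1−α)} = (8³/6)·n^{-1.5} → 0, so by Markov's inequality G has no triangles w.h.p.

E[X] ≈ 0.066; in regime p = Θ(1/n^{3/2}) E[X] tends to 0 (below the triangle threshold p ~ 1/n).


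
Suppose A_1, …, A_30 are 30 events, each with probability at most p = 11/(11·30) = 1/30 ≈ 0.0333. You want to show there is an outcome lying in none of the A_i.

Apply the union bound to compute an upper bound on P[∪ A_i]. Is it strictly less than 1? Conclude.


Union bound: P[∪_{i=1}^{30} A_i] ≤ Σ_i P[A_i] ≤ 30·p = 30·(1/30) = 1.
Numerically: 1 ≈ 1.0000.
Is 1 < 1? NO.
Since the bound 1 is ≥ 1, the union bound is uninformative here; it does NOT by itself certify existence.

30·p = 1 ≈ 1.0000; existence NOT certified by the union bound.


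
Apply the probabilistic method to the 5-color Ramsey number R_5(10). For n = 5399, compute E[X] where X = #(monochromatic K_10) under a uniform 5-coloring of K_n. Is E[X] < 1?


E[X] = C(5399, 10) · 5^{1 − 45} = 5751065658334180080797359164706 · 5^{−44} = 5751065658334180080797359164706/5684341886080801486968994140625.
As a reduced fraction: E[X] = 5751065658334180080797359164706/5684341886080801486968994140625 ≈ 1.0117.
Is E[X] < 1? NO.
Since E[X] ≥ 1, the first-moment bound is inconclusive at n = 5399; it does NOT by itself certify R_5(10) > 5399.

E[X] = 5751065658334180080797359164706/5684341886080801486968994140625 ≈ 1.0117; E[X] ≥ 1; first-moment method inconclusive here.


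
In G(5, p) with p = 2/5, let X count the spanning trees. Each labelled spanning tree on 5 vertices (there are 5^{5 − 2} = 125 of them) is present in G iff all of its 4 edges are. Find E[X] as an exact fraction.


K_5 has 5^{5 − 2} = 125 labelled spanning trees.
For each such spanning tree H, let X_H = 1 if all 4 edges of H are present in G. Then P[X_H = 1] = p^{4} = (2/5)^{4} = 16/625.
By linearity of expectation: E[X] = Σ_H E[X_H] = 125 · p^{4} = 125 · 16/625 = 16/5.
Numerically: E[X] ≈ 3.2.

E[X] = 125 · (2/5)^{4} = 16/5 ≈ 3.2.


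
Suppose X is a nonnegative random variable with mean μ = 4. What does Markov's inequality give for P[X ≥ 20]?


μ = E[X] = 4, a = 20.
Markov: P[X ≥ 20] ≤ μ/a = (4)/20 = 1/5.
Numerically: ≈ 0.2000.
(Since a = 20 > μ = 4.0000, the bound 1/5 is < 1 and informative.)

P[X ≥ 20] ≤ 1/5 ≈ 0.2000.


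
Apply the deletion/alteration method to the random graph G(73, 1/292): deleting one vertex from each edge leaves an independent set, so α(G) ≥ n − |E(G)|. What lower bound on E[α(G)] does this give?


E[|E(G)|] = C(73, 2)·p = 2628 · (1/292) = 9.
E[α(G)] ≥ n − E[|E(G)|] = 73 − 9 = 64.
Numerically: ≈ 64.000.
(This is only a lower bound; the true E[α(G)] may be larger.)

E[α(G)] ≥ 64 ≈ 64.000.


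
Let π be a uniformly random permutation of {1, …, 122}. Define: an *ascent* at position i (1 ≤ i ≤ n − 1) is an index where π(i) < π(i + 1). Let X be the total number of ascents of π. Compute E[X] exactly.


Write X = Σ X_I over i = 1, …, 121, with X_I the indicator of one ascent.
There are 121 indicators.
For each fixed i, the pair (π(i), π(i+1)) is a uniformly random ordered pair of distinct values from {1, …, 122}; by symmetry P[π(i) < π(i+1)] = 1/2.
By linearity: E[X] = 121 · (1/2) = (122 − 1) · (1/2) = 121/2 ≈ 60.50000.

E[X] = 121/2 = 60.50000.


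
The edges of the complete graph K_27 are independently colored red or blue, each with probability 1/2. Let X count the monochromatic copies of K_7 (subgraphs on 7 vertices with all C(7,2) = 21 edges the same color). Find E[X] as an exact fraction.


Let X = Σ_S X_S over the C(27, 7) = 888030 subsets S of size 7, where X_S = 1 if the K_7 on S is monochromatic.
For a fixed S, the K_7 on S has C(7, 2) = 21 edges. P[all 21 edges red] = (1/2)^21, and likewise for blue, so P[monochromatic] = 2·(1/2)^21 = 2^{1 − 21} = 1/1048576.
By linearity of expectation: E[X] = C(27, 7) · 2^{1 − 21} = 888030 · 1/1048576 = 444015/524288.
Numerically: E[X] ≈ 0.846891.

E[X] = C(27,7)·2^(1−C(7,2)) = 444015/524288 ≈ 0.846891.


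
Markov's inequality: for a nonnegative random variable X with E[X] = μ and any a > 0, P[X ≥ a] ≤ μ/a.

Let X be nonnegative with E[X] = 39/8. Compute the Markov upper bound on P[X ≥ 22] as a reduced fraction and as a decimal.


μ = E[X] = 39/8, a = 22.
Markov: P[X ≥ 22] ≤ μ/a = (39/8)/22 = 39/176.
Numerically: ≈ 0.22159.
(Since a = 22 > μ = 4.87500, the bound 39/176 is < 1 and informative.)

P[X ≥ 22] ≤ 39/176 ≈ 0.22159.


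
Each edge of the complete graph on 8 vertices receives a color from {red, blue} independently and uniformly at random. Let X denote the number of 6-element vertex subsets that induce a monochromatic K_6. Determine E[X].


Let X = Σ_S X_S over the C(8, 6) = 28 subsets S of size 6, where X_S = 1 if the K_6 on S is monochromatic.
For a fixed S, the K_6 on S has C(6, 2) = 15 edges. P[all 15 edges red] = (1/2)^15, and likewise for blue, so P[monochromatic] = 2·(1/2)^15 = 2^{1 − 15} = 1/16384.
By linearity of expectation: E[X] = C(8, 6) · 2^{1 − 15} = 28 · 1/16384 = 7/4096.
Numerically: E[X] ≈ 0.00171.

E[X] = C(8,6)·2^(1−C(6,2)) = 7/4096 ≈ 0.00171.


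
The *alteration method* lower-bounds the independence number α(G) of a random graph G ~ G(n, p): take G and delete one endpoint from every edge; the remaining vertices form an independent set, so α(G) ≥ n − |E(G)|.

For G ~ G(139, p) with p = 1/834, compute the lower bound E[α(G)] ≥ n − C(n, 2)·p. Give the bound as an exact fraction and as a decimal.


E[|E(G)|] = C(139, 2)·p = 9591 · (1/834) = 23/2.
E[α(G)] ≥ n − E[|E(G)|] = 139 − 23/2 = 255/2.
Numerically: ≈ 127.50000.
(This is only a lower bound; the true E[α(G)] may be larger.)

E[α(G)] ≥ 255/2 ≈ 127.50000.


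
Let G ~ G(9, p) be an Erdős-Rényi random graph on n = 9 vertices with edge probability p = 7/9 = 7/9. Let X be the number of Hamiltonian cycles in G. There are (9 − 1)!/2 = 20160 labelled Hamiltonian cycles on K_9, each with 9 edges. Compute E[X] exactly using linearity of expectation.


K_9 has (9 − 1)!/2 = 20160 labelled Hamiltonian cycles.
For each such Hamiltonian cycle H, let X_H = 1 if all 9 edges of H are present in G. Then P[X_H = 1] = p^{9} = (7/9)^{9} = 40353607/387420489.
By linearity: E[X] = Σ_H E[X_H] = 20160 · p^{9} = 20160 · 40353607/387420489 = 90392079680/43046721.
Numerically: E[X] ≈ 2099.86.

E[X] = 20160 · (7/9)^{9} = 90392079680/43046721 ≈ 2099.86.


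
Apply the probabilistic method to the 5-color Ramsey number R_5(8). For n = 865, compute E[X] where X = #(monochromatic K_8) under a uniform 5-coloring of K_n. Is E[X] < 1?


E[X] = C(865, 8) · 5^{1 − 28} = 7525050909487743060 · 5^{−27} = 7525050909487743060/7450580596923828125.
As a reduced fraction: E[X] = 1505010181897548612/1490116119384765625 ≈ 1.010.
Is E[X] < 1? NO.
Since E[X] ≥ 1, the first-moment bound is inconclusive at n = 865; it does NOT by itself certify R_5(8) > 865.

E[X] = 1505010181897548612/1490116119384765625 ≈ 1.010; E[X] ≥ 1; first-moment method inconclusive here.


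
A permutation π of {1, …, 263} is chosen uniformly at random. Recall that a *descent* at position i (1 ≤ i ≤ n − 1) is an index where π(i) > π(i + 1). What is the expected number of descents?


Write X = Σ X_I over i = 1, …, 262, with X_I the indicator of one descent.
There are 262 indicators.
For each fixed i, the pair (π(i), π(i+1)) is a uniformly random ordered pair of distinct values from {1, …, 263}; by symmetry P[π(i) > π(i+1)] = 1/2.
By linearity: E[X] = 262 · (1/2) = (263 − 1) · (1/2) = 131 ≈ 131.0000.

E[X] = 131 = 131.0000.


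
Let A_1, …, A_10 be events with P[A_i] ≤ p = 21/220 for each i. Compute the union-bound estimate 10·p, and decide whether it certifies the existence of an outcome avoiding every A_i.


Union bound: P[∪_{i=1}^{10} A_i] ≤ Σ_i P[A_i] ≤ 10·p = 10·(21/220) = 21/22.
Numerically: 21/22 ≈ 0.954545.
Is 21/22 < 1? YES.
Since P[∪ A_i] ≤ 21/22 < 1, the complement has P[∩ A_i^c] ≥ 1 − 21/22 = 1/22 > 0, so some outcome avoids every A_i.

10·p = 21/22 ≈ 0.954545; existence CERTIFIED by the union bound.


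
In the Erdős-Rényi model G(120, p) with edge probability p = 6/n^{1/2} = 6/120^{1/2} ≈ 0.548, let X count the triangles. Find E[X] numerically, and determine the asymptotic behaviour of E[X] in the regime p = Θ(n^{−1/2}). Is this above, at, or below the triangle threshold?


Number of potential triangles: C(120, 3) = 280840.
Each occurs with probability p³ ≈ (0.548)³ ≈ 1.64317e-01.
By linearity: E[X] = C(120, 3)·p³ ≈ 280840 · 1.64317e-01 ≈ 46146.721.
Since α = 1/2 < 1, p = c/n^{1/2} ≫ 1/n is above the triangle threshold p ~ 1/n. Asymptotically E[X] ~ (c³/6)·n^{3(1−α)} = (6³/6)·n^{1.5} → ∞; triangles are abundant w.h.p.

E[X] ≈ 46146.721; in regime p = Θ(1/n^{1/2}) E[X] diverges (above the triangle threshold p ~ 1/n).


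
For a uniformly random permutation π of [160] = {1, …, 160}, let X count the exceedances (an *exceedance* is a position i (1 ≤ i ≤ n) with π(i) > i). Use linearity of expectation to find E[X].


Write X = Σ_{i=1}^{160} X_i, where X_i = 1_{π(i) > i}.
For each fixed i, π(i) is uniform over {1, …, 160} (marginal of a uniform permutation), so P[π(i) > i] = (n − i)/n. Summing: Σ_{i=1}^{160} (n − i)/n = (0 + 1 + … + 159)/160 = 160(160 − 1)/(2·160) = (160 − 1)/2.
Hence E[X] = Σ_{i=1}^{160} (160 − i)/160 = 159/2 ≈ 79.500.

E[X] = 159/2 = 79.500.


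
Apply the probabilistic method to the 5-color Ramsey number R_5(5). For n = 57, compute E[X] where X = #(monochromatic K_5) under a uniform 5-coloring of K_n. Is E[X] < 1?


E[X] = C(57, 5) · 5^{1 − 10} = 4187106 · 5^{−9} = 4187106/1953125.
As a reduced fraction: E[X] = 4187106/1953125 ≈ 2.144.
Is E[X] < 1? NO.
Since E[X] ≥ 1, the first-moment bound is inconclusive at n = 57; it does NOT by itself certify R_5(5) > 57.

E[X] = 4187106/1953125 ≈ 2.144; E[X] ≥ 1; first-moment method inconclusive here.


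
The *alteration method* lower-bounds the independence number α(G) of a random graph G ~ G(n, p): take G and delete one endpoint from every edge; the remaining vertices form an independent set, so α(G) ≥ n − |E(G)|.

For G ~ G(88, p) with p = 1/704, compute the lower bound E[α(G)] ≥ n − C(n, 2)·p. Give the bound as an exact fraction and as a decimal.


E[|E(G)|] = C(88, 2)·p = 3828 · (1/704) = 87/16.
E[α(G)] ≥ n − E[|E(G)|] = 88 − 87/16 = 1321/16.
Numerically: ≈ 82.56250.
(This is only a lower bound; the true E[α(G)] may be larger.)

E[α(G)] ≥ 1321/16 ≈ 82.56250.


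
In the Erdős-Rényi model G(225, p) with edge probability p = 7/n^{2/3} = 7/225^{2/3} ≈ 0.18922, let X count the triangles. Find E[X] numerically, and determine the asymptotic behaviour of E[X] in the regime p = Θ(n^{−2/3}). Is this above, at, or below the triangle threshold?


Number of potential triangles: C(225, 3) = 1873200.
Each occurs with probability p³ ≈ (0.18922)³ ≈ 6.7753086e-03.
By linearity: E[X] = C(225, 3)·p³ ≈ 1873200 · 6.7753086e-03 ≈ 12691.50815.
Since α = 2/3 < 1, p = c/n^{2/3} ≫ 1/n is above the triangle threshold p ~ 1/n. Asymptotically E[X] ~ (c³/6)·n^{3(1−α)} = (7³/6)·n^{1} → ∞; triangles are abundant w.h.p.

E[X] ≈ 12691.50815; in regime p = Θ(1/n^{2/3}) E[X] diverges (above the triangle threshold p ~ 1/n).


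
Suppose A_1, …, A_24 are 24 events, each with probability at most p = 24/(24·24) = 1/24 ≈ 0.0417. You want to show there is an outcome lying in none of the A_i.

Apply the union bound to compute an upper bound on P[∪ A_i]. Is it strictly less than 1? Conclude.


Union bound: P[∪_{i=1}^{24} A_i] ≤ Σ_i P[A_i] ≤ 24·p = 24·(1/24) = 1.
Numerically: 1 ≈ 1.0000.
Is 1 < 1? NO.
Since the bound 1 is ≥ 1, the union bound is uninformative here; it does NOT by itself certify existence.

24·p = 1 ≈ 1.0000; existence NOT certified by the union bound.


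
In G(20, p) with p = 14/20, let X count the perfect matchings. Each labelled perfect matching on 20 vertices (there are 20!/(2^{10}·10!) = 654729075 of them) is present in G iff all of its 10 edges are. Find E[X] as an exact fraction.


K_20 has 20!/(2^{10}·10!) = 654729075 labelled perfect matchings.
For each such perfect matching H, let X_H = 1 if all 10 edges of H are present in G. Then P[X_H = 1] = p^{10} = (7/10)^{10} = 282475249/10000000000.
By linearity: E[X] = Σ_H E[X_H] = 654729075 · p^{10} = 654729075 · 282475249/10000000000 = 7397790339526587/400000000.
Numerically: E[X] ≈ 1.849e+07.

E[X] = 654729075 · (7/10)^{10} = 7397790339526587/400000000 ≈ 1.849e+07.


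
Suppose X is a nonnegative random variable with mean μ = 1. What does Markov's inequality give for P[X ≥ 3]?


μ = E[X] = 1, a = 3.
Markov: P[X ≥ 3] ≤ μ/a = (1)/3 = 1/3.
Numerically: ≈ 0.333.
(Since a = 3 > μ = 1.000, the bound 1/3 is < 1 and informative.)

P[X ≥ 3] ≤ 1/3 ≈ 0.333.


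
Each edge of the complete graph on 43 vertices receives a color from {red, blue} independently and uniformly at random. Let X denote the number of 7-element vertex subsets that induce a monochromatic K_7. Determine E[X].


Let X = Σ_S X_S over the C(43, 7) = 32224114 subsets S of size 7, where X_S = 1 if the K_7 on S is monochromatic.
For a fixed S, the K_7 on S has C(7, 2) = 21 edges. P[all 21 edges red] = (1/2)^21, and likewise for blue, so P[monochromatic] = 2·(1/2)^21 = 2^{1 − 21} = 1/1048576.
Summing: E[X] = C(43, 7) · 2^{1 − 21} = 32224114 · 1/1048576 = 16112057/524288.
Numerically: E[X] ≈ 30.73131.

E[X] = C(43,7)·2^(1−C(7,2)) = 16112057/524288 ≈ 30.73131.


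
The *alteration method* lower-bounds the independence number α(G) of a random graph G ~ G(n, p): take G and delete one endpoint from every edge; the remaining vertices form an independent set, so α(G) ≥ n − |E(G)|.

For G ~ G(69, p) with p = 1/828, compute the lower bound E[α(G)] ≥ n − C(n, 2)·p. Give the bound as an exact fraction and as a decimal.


E[|E(G)|] = C(69, 2)·p = 2346 · (1/828) = 17/6.
E[α(G)] ≥ n − E[|E(G)|] = 69 − 17/6 = 397/6.
Numerically: ≈ 66.16667.
(This is only a lower bound; the true E[α(G)] may be larger.)

E[α(G)] ≥ 397/6 ≈ 66.16667.


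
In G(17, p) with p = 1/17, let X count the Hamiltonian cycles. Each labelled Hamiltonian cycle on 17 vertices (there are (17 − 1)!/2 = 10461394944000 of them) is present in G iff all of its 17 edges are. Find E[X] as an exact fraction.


K_17 has (17 − 1)!/2 = 10461394944000 labelled Hamiltonian cycles.
For each such Hamiltonian cycle H, let X_H = 1 if all 17 edges of H are present in G. Then P[X_H = 1] = p^{17} = (1/17)^{17} = 1/827240261886336764177.
By linearity of expectation: E[X] = Σ_H E[X_H] = 10461394944000 · p^{17} = 10461394944000 · 1/827240261886336764177 = 10461394944000/827240261886336764177.
Numerically: E[X] ≈ 1.2646e-08.

E[X] = 10461394944000 · (1/17)^{17} = 10461394944000/827240261886336764177 ≈ 1.2646e-08.


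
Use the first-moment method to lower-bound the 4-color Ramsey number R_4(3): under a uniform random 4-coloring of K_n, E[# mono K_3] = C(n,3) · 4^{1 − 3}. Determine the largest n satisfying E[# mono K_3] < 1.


We need C(n, 3) · 4^{1 − 3} < 1, i.e. C(n, 3) < 4^{3 − 1} = 16.
Check values of n near the boundary:
  n = 3: C(3, 3) = 1; 1 < 16? YES
  n = 4: C(4, 3) = 4; 4 < 16? YES
  n = 5: C(5, 3) = 10; 10 < 16? YES
  n = 6: C(6, 3) = 20; 20 < 16? NO
  n = 7: C(7, 3) = 35; 35 < 16? NO
  n = 8: C(8, 3) = 56; 56 < 16? NO
The largest n with C(n, 3) < 16 is n = 5 (where E[X] = 5/8 ≈ 0.62500). Hence R_4(3) > 5, i.e. R_4(3) ≥ 6.

Largest n = 5; hence R_4(3) > 5.


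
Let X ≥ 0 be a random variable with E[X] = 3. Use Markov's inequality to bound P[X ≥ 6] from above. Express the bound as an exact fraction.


μ = E[X] = 3, a = 6.
Markov: P[X ≥ 6] ≤ μ/a = (3)/6 = 1/2.
Numerically: ≈ 0.50000.
(Since a = 6 > μ = 3.00000, the bound 1/2 is < 1 and informative.)

P[X ≥ 6] ≤ 1/2 ≈ 0.50000.


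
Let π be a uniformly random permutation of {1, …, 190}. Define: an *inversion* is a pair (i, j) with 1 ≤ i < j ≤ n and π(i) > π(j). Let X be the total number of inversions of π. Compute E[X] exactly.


Write X = Σ X_I over the C(190, 2) = 17955 pairs i < j, with X_I the indicator of one inversion.
There are 17955 indicators.
For each fixed pair i < j, the values π(i) and π(j) are two distinct elements of {1, …, 190} in uniformly random order; by symmetry P[π(i) > π(j)] = 1/2.
By linearity: E[X] = 17955 · (1/2) = C(190, 2) · (1/2) = 17955/2 = 17955/2 ≈ 8977.5000.

E[X] = 17955/2 = 8977.5000.


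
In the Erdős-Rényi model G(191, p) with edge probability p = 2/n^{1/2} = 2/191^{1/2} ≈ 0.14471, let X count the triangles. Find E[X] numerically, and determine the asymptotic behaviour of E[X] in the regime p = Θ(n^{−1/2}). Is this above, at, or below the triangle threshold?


Number of potential triangles: C(191, 3) = 1143135.
Each occurs with probability p³ ≈ (0.14471)³ ≈ 3.0306790e-03.
By linearity: E[X] = C(191, 3)·p³ ≈ 1143135 · 3.0306790e-03 ≈ 3464.47521.
Since α = 1/2 < 1, p = c/n^{1/2} ≫ 1/n is above the triangle threshold p ~ 1/n. Asymptotically E[X] ~ (c³/6)·n^{3(1−α)} = (2³/6)·n^{1.5} → ∞; triangles are abundant w.h.p.

E[X] ≈ 3464.47521; in regime p = Θ(1/n^{1/2}) E[X] diverges (above the triangle threshold p ~ 1/n).


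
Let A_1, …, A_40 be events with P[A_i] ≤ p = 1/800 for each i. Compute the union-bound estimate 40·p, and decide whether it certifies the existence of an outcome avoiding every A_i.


Union bound: P[∪_{i=1}^{40} A_i] ≤ Σ_i P[A_i] ≤ 40·p = 40·(1/800) = 1/20.
Numerically: 1/20 ≈ 0.050.
Is 1/20 < 1? YES.
Since P[∪ A_i] ≤ 1/20 < 1, the complement has P[∩ A_i^c] ≥ 1 − 1/20 = 19/20 > 0, so some outcome avoids every A_i.

40·p = 1/20 ≈ 0.050; existence CERTIFIED by the union bound.


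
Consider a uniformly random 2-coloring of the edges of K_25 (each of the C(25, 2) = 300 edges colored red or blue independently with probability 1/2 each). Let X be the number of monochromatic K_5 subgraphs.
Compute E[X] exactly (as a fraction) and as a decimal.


Let X = Σ_S X_S over the C(25, 5) = 53130 subsets S of size 5, where X_S = 1 if the K_5 on S is monochromatic.
For a fixed S, the K_5 on S has C(5, 2) = 10 edges. P[all 10 edges red] = (1/2)^10, and likewise for blue, so P[monochromatic] = 2·(1/2)^10 = 2^{1 − 10} = 1/512.
By linearity: E[X] = C(25, 5) · 2^{1 − 10} = 53130 · 1/512 = 26565/256.
Numerically: E[X] ≈ 103.769531.

E[X] = C(25,5)·2^(1−C(5,2)) = 26565/256 ≈ 103.769531.


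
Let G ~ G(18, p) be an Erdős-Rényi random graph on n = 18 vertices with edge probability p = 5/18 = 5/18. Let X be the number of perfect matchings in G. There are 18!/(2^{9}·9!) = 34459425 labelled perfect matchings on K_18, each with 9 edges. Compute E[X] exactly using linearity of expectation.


K_18 has 18!/(2^{9}·9!) = 34459425 labelled perfect matchings.
For each such perfect matching H, let X_H = 1 if all 9 edges of H are present in G. Then P[X_H = 1] = p^{9} = (5/18)^{9} = 1953125/198359290368.
Summing the indicators: E[X] = Σ_H E[X_H] = 34459425 · p^{9} = 34459425 · 1953125/198359290368 = 830908203125/2448880128.
Numerically: E[X] ≈ 339.3.

E[X] = 34459425 · (5/18)^{9} = 830908203125/2448880128 ≈ 339.3.


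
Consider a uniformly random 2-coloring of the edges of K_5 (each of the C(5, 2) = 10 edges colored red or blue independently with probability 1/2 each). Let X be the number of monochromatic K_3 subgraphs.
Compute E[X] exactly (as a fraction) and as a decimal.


Let X = Σ_S X_S over the C(5, 3) = 10 subsets S of size 3, where X_S = 1 if the K_3 on S is monochromatic.
For a fixed S, the K_3 on S has C(3, 2) = 3 edges. P[all 3 edges red] = (1/2)^3, and likewise for blue, so P[monochromatic] = 2·(1/2)^3 = 2^{1 − 3} = 1/4.
By linearity: E[X] = C(5, 3) · 2^{1 − 3} = 10 · 1/4 = 5/2.
Numerically: E[X] ≈ 2.500000.

E[X] = C(5,3)·2^(1−C(3,2)) = 5/2 ≈ 2.500000.


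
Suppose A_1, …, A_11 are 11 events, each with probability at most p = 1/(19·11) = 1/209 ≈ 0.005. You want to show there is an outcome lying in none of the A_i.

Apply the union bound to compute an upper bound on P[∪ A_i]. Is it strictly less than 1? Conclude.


Union bound: P[∪_{i=1}^{11} A_i] ≤ Σ_i P[A_i] ≤ 11·p = 11·(1/209) = 1/19.
Numerically: 1/19 ≈ 0.053.
Is 1/19 < 1? YES.
Since P[∪ A_i] ≤ 1/19 < 1, the complement has P[∩ A_i^c] ≥ 1 − 1/19 = 18/19 > 0, so some outcome avoids every A_i.

11·p = 1/19 ≈ 0.053; existence CERTIFIED by the union bound.


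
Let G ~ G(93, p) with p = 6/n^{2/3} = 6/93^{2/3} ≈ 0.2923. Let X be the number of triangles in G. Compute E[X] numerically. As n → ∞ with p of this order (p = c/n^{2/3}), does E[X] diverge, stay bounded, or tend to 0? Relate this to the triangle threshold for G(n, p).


Number of potential triangles: C(93, 3) = 129766.
Each occurs with probability p³ ≈ (0.2923)³ ≈ 2.497399e-02.
By linearity: E[X] = C(93, 3)·p³ ≈ 129766 · 2.497399e-02 ≈ 3240.7742.
Since α = 2/3 < 1, p = c/n^{2/3} ≫ 1/n is above the triangle threshold p ~ 1/n. Asymptotically E[X] ~ (c³/6)·n^{3(1−α)} = (6³/6)·n^{1} → ∞; triangles are abundant w.h.p.

E[X] ≈ 3240.7742; in regime p = Θ(1/n^{2/3}) E[X] diverges (above the triangle threshold p ~ 1/n).


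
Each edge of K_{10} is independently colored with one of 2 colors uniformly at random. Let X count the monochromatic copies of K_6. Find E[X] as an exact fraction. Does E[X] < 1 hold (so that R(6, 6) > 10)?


E[X] = C(10, 6) · 2^{1 − 15} = 210 · 2^{−14} = 210/16384.
As a reduced fraction: E[X] = 105/8192 ≈ 0.01282.
Is E[X] < 1? YES.
Since E[X] < 1, there exists a 2-coloring of K_{10} with no monochromatic K_6; hence R(6, 6) > 10.

E[X] = 105/8192 ≈ 0.01282; E[X] < 1, so R(6, 6) > 10.


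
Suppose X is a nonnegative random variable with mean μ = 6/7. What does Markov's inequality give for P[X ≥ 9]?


μ = E[X] = 6/7, a = 9.
Markov: P[X ≥ 9] ≤ μ/a = (6/7)/9 = 2/21.
Numerically: ≈ 0.095238.
(Since a = 9 > μ = 0.857143, the bound 2/21 is < 1 and informative.)

P[X ≥ 9] ≤ 2/21 ≈ 0.095238.


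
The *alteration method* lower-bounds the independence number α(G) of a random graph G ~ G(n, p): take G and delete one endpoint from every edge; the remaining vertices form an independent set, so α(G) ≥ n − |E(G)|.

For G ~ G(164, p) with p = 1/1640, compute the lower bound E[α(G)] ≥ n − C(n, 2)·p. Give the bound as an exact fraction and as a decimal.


E[|E(G)|] = C(164, 2)·p = 13366 · (1/1640) = 163/20.
E[α(G)] ≥ n − E[|E(G)|] = 164 − 163/20 = 3117/20.
Numerically: ≈ 155.8500.
(This is only a lower bound; the true E[α(G)] may be larger.)

E[α(G)] ≥ 3117/20 ≈ 155.8500.


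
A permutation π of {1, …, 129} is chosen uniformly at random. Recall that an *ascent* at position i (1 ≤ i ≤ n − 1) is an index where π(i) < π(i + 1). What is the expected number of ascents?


Write X = Σ X_I over i = 1, …, 128, with X_I the indicator of one ascent.
There are 128 indicators.
For each fixed i, the pair (π(i), π(i+1)) is a uniformly random ordered pair of distinct values from {1, …, 129}; by symmetry P[π(i) < π(i+1)] = 1/2.
By linearity: E[X] = 128 · (1/2) = (129 − 1) · (1/2) = 64 ≈ 64.000000.

E[X] = 64 = 64.000000.


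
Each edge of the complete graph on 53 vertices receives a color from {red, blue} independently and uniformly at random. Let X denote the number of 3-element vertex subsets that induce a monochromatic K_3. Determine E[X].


Let X = Σ_S X_S over the C(53, 3) = 23426 subsets S of size 3, where X_S = 1 if the K_3 on S is monochromatic.
For a fixed S, the K_3 on S has C(3, 2) = 3 edges. P[all 3 edges red] = (1/2)^3, and likewise for blue, so P[monochromatic] = 2·(1/2)^3 = 2^{1 − 3} = 1/4.
By linearity: E[X] = C(53, 3) · 2^{1 − 3} = 23426 · 1/4 = 11713/2.
Numerically: E[X] ≈ 5856.500.

E[X] = C(53,3)·2^(1−C(3,2)) = 11713/2 ≈ 5856.500.


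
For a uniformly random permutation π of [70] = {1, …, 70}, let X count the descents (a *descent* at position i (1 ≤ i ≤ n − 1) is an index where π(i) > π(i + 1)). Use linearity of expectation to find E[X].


Write X = Σ X_I over i = 1, …, 69, with X_I the indicator of one descent.
There are 69 indicators.
For each fixed i, the pair (π(i), π(i+1)) is a uniformly random ordered pair of distinct values from {1, …, 70}; by symmetry P[π(i) > π(i+1)] = 1/2.
By linearity: E[X] = 69 · (1/2) = (70 − 1) · (1/2) = 69/2 ≈ 34.500000.

E[X] = 69/2 = 34.500000.


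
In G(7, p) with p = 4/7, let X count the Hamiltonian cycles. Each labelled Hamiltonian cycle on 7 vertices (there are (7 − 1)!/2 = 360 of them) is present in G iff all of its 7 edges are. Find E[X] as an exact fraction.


K_7 has (7 − 1)!/2 = 360 labelled Hamiltonian cycles.
For each such Hamiltonian cycle H, let X_H = 1 if all 7 edges of H are present in G. Then P[X_H = 1] = p^{7} = (4/7)^{7} = 16384/823543.
By linearity of expectation: E[X] = Σ_H E[X_H] = 360 · p^{7} = 360 · 16384/823543 = 5898240/823543.
Numerically: E[X] ≈ 7.16.

E[X] = 360 · (4/7)^{7} = 5898240/823543 ≈ 7.16.


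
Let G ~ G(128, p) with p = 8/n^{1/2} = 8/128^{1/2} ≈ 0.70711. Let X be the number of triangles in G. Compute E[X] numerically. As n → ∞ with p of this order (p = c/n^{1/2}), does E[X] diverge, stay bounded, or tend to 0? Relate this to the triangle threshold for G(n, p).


Number of potential triangles: C(128, 3) = 341376.
Each occurs with probability p³ ≈ (0.70711)³ ≈ 3.5355339e-01.
By linearity: E[X] = C(128, 3)·p³ ≈ 341376 · 3.5355339e-01 ≈ 120694.64227.
Since α = 1/2 < 1, p = c/n^{1/2} ≫ 1/n is above the triangle threshold p ~ 1/n. Asymptotically E[X] ~ (c³/6)·n^{3(1−α)} = (8³/6)·n^{1.5} → ∞; triangles are abundant w.h.p.

E[X] ≈ 120694.64227; in regime p = Θ(1/n^{1/2}) E[X] diverges (above the triangle threshold p ~ 1/n).


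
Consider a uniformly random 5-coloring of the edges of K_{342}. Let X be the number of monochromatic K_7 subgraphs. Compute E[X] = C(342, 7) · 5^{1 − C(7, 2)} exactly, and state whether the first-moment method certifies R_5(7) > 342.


E[X] = C(342, 7) · 5^{1 − 21} = 102073837467888 · 5^{−20} = 102073837467888/95367431640625.
As a reduced fraction: E[X] = 102073837467888/95367431640625 ≈ 1.0703218.
Is E[X] < 1? NO.
Since E[X] ≥ 1, the first-moment bound is inconclusive at n = 342; it does NOT by itself certify R_5(7) > 342.

E[X] = 102073837467888/95367431640625 ≈ 1.0703218; E[X] ≥ 1; first-moment method inconclusive here.


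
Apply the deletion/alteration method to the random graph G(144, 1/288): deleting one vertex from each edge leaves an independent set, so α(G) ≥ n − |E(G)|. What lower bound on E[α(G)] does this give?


E[|E(G)|] = C(144, 2)·p = 10296 · (1/288) = 143/4.
E[α(G)] ≥ n − E[|E(G)|] = 144 − 143/4 = 433/4.
Numerically: ≈ 108.25000.
(This is only a lower bound; the true E[α(G)] may be larger.)

E[α(G)] ≥ 433/4 ≈ 108.25000.


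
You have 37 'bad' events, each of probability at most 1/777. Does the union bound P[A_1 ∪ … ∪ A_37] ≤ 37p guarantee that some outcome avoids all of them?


Union bound: P[∪_{i=1}^{37} A_i] ≤ Σ_i P[A_i] ≤ 37·p = 37·(1/777) = 1/21.
Numerically: 1/21 ≈ 0.048.
Is 1/21 < 1? YES.
Since P[∪ A_i] ≤ 1/21 < 1, the complement has P[∩ A_i^c] ≥ 1 − 1/21 = 20/21 > 0, so some outcome avoids every A_i.

37·p = 1/21 ≈ 0.048; existence CERTIFIED by the union bound.


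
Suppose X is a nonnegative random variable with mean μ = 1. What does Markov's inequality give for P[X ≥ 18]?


μ = E[X] = 1, a = 18.
Markov: P[X ≥ 18] ≤ μ/a = (1)/18 = 1/18.
Numerically: ≈ 0.056.
(Since a = 18 > μ = 1.000, the bound 1/18 is < 1 and informative.)

P[X ≥ 18] ≤ 1/18 ≈ 0.056.


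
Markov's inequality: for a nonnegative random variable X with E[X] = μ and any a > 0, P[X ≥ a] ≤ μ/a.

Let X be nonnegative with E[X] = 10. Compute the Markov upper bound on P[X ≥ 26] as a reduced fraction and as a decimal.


μ = E[X] = 10, a = 26.
Markov: P[X ≥ 26] ≤ μ/a = (10)/26 = 5/13.
Numerically: ≈ 0.385.
(Since a = 26 > μ = 10.000, the bound 5/13 is < 1 and informative.)

P[X ≥ 26] ≤ 5/13 ≈ 0.385.


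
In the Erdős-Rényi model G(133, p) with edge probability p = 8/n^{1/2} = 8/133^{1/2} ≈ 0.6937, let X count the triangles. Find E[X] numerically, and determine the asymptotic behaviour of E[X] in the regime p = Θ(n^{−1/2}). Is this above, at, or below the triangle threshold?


Number of potential triangles: C(133, 3) = 383306.
Each occurs with probability p³ ≈ (0.6937)³ ≈ 3.338047e-01.
By linearity: E[X] = C(133, 3)·p³ ≈ 383306 · 3.338047e-01 ≈ 127949.3597.
Since α = 1/2 < 1, p = c/n^{1/2} ≫ 1/n is above the triangle threshold p ~ 1/n. Asymptotically E[X] ~ (c³/6)·n^{3(1−α)} = (8³/6)·n^{1.5} → ∞; triangles are abundant w.h.p.

E[X] ≈ 127949.3597; in regime p = Θ(1/n^{1/2}) E[X] diverges (above the triangle threshold p ~ 1/n).


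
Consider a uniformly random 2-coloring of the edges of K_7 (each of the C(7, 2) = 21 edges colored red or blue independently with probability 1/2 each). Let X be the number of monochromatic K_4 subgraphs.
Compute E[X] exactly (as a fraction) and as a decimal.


Let X = Σ_S X_S over the C(7, 4) = 35 subsets S of size 4, where X_S = 1 if the K_4 on S is monochromatic.
For a fixed S, the K_4 on S has C(4, 2) = 6 edges. P[all 6 edges red] = (1/2)^6, and likewise for blue, so P[monochromatic] = 2·(1/2)^6 = 2^{1 − 6} = 1/32.
Summing: E[X] = C(7, 4) · 2^{1 − 6} = 35 · 1/32 = 35/32.
Numerically: E[X] ≈ 1.094.

E[X] = C(7,4)·2^(1−C(4,2)) = 35/32 ≈ 1.094.


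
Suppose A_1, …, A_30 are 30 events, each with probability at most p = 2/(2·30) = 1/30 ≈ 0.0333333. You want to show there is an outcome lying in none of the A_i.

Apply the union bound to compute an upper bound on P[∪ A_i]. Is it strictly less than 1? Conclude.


Union bound: P[∪_{i=1}^{30} A_i] ≤ Σ_i P[A_i] ≤ 30·p = 30·(1/30) = 1.
Numerically: 1 ≈ 1.0000000.
Is 1 < 1? NO.
Since the bound 1 is ≥ 1, the union bound is uninformative here; it does NOT by itself certify existence.

30·p = 1 ≈ 1.0000000; existence NOT certified by the union bound.


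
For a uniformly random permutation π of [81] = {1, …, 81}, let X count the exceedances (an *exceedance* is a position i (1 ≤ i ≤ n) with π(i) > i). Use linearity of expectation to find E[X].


Write X = Σ_{i=1}^{81} X_i, where X_i = 1_{π(i) > i}.
For each fixed i, π(i) is uniform over {1, …, 81} (marginal of a uniform permutation), so P[π(i) > i] = (n − i)/n. Summing: Σ_{i=1}^{81} (n − i)/n = (0 + 1 + … + 80)/81 = 81(81 − 1)/(2·81) = (81 − 1)/2.
Hence E[X] = Σ_{i=1}^{81} (81 − i)/81 = 40 ≈ 40.000.

E[X] = 40 = 40.000.
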